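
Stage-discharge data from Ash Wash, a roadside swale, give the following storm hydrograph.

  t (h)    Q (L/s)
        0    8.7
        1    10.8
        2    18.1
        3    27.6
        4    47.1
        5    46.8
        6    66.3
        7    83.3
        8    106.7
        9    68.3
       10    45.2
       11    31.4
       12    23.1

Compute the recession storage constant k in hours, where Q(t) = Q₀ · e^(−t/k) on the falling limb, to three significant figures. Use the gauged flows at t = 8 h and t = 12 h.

k ≈ 2.61 h

On the falling limb, Q drops from 106.7 to 23.1 L/s between t = 8 h and t = 12 h (Δt = 4 h).
k = −Δt / ln(Q₂/Q₁) = −4 / ln(23.1/106.7) = 2.61 h.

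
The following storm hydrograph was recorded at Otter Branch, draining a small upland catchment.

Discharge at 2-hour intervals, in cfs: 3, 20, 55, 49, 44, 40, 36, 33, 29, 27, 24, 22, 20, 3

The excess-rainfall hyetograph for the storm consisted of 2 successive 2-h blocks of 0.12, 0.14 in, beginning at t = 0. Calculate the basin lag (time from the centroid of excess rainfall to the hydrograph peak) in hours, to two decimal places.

Centroid of excess rainfall: t_c = Σ P_i·t̄_i / ΣP_i = 2.0769 h (block centres at 1, 3 h).
Hydrograph peak occurs at t = 4 h, so basin lag t_L = 4 − 2.0769 = 1.92 h.

t_L ≈ 1.92 h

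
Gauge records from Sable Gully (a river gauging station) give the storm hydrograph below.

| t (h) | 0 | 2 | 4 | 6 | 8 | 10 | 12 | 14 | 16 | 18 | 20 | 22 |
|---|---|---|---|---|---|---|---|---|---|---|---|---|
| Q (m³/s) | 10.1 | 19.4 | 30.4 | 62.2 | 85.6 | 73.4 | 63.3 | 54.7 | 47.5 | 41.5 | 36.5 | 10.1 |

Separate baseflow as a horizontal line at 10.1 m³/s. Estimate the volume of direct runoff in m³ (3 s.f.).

V ≈ 2.98 × 10^6 m³

Direct-runoff ordinates (Q − Q_b): 0.0, 9.3, 20.3, 52.1, 75.5, 63.3, 53.2, 44.6, 37.4, 31.4, 26.4, 0.0 m³/s.
ΣQ_DR = 413.5 m³/s.
With Δt = 2 h = 7200 s, V = ΣQ_DR · Δt = 413.5 × 7200 = 2.98 × 10^6 m³.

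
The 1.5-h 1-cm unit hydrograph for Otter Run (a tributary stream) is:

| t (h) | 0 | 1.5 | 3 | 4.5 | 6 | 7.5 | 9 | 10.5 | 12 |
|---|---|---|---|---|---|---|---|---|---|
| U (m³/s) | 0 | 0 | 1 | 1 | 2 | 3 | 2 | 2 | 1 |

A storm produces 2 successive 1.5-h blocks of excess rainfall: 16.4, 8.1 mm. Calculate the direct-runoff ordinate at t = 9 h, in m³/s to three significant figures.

Q ≈ 5.71 m³/s

By discrete convolution, Q_j = Σ (P_i / 10 mm) · U_{j−i}.
At t = 9 h (j=6): Q = (16.4/10)·2 + (8.1/10)·3 = 5.71 m³/s.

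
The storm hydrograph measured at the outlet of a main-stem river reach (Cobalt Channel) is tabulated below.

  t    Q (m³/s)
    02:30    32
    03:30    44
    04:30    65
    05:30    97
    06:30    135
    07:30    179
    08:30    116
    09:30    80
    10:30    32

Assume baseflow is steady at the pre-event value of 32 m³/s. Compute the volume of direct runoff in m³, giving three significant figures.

V ≈ 1.77 × 10^6 m³

Direct-runoff ordinates (Q − Q_b): 0.0, 12.0, 33.0, 65.0, 103.0, 147.0, 84.0, 48.0, 0.0 m³/s.
ΣQ_DR = 492.0 m³/s.
With Δt = 1 h = 3600 s, V = ΣQ_DR · Δt = 492.0 × 3600 = 1.77 × 10^6 m³.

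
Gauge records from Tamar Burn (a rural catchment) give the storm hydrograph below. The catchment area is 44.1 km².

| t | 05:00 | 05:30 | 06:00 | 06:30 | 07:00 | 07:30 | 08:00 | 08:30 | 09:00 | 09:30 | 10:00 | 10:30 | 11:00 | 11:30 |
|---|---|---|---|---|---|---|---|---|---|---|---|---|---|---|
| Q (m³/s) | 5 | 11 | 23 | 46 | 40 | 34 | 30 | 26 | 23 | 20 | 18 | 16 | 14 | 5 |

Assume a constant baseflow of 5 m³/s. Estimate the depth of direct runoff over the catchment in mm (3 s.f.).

d ≈ 9.84 mm

Direct runoff: 0.0, 6.0, 18.0, 41.0, 35.0, 29.0, 25.0, 21.0, 18.0, 15.0, 13.0, 11.0, 9.0, 0.0 m³/s; ΣQ_DR = 241.0 m³/s.
V = ΣQ_DR · Δt = 241.0 × 1800 s = 4.338 × 10^5 m³.
Over A = 44.1 km², depth = V / A = 9.84 mm.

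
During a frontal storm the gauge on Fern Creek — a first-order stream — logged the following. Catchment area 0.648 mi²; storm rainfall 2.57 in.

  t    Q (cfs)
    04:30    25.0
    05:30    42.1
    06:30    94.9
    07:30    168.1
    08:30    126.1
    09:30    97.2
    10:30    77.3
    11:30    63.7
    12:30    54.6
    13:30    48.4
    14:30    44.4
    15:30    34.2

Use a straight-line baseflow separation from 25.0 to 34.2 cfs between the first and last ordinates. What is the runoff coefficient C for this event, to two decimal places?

ΣQ_DR = 520.8 cfs; V = ΣQ_DR·Δt = 1.875 × 10^6 ft³.
Runoff depth d = V / A = 1.245 in.
C = d / P = 1.245 / 2.57 = 0.48.

C ≈ 0.48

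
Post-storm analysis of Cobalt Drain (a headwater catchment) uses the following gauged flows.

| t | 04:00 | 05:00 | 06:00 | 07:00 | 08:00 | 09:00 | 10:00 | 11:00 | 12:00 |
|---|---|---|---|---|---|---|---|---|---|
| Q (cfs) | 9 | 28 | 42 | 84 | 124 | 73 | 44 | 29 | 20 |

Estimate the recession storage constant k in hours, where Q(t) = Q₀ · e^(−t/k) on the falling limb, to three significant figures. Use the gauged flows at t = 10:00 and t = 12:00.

On the falling limb, Q drops from 44 to 20 cfs between t = 10:00 and t = 12:00 (Δt = 2 h).
k = −Δt / ln(Q₂/Q₁) = −2 / ln(20/44) = 2.54 h.

k ≈ 2.54 h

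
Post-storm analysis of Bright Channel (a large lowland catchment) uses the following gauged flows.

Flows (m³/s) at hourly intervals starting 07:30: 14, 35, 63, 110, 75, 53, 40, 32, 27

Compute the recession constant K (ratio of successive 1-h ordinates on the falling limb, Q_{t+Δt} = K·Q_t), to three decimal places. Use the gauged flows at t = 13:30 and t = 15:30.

K ≈ 0.822

Using the recession-limb readings at t = 13:30 and t = 15:30: Q falls from 40 to 27 m³/s over 2 intervals.
K = (Q₂/Q₁)^(1/2) = (27/40)^(1/2) = 0.822.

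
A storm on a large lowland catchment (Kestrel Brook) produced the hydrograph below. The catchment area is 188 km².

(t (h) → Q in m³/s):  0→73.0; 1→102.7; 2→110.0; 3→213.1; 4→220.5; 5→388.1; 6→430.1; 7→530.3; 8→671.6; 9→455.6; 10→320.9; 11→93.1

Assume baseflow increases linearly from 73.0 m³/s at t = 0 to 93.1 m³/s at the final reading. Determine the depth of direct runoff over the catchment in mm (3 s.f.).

Direct runoff: 0.00, 27.87, 33.35, 134.62, 140.19, 305.96, 346.14, 444.51, 583.98, 366.15, 229.63, 0.00 m³/s; ΣQ_DR = 2612 m³/s.
V = ΣQ_DR · Δt = 2612 × 3600 s = 9.405 × 10^6 m³.
Over A = 188 km², depth = V / A = 50.0 mm.

d ≈ 50.0 mm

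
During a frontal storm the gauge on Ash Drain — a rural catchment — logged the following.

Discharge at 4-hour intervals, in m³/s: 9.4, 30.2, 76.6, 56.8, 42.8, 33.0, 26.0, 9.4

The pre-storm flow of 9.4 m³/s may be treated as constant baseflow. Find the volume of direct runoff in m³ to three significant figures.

V ≈ 3.01 × 10^6 m³

Direct-runoff ordinates (Q − Q_b): 0.0, 20.8, 67.2, 47.4, 33.4, 23.6, 16.6, 0.0 m³/s.
ΣQ_DR = 209.0 m³/s.
With Δt = 4 h = 14400 s, V = ΣQ_DR · Δt = 209.0 × 14400 = 3.01 × 10^6 m³.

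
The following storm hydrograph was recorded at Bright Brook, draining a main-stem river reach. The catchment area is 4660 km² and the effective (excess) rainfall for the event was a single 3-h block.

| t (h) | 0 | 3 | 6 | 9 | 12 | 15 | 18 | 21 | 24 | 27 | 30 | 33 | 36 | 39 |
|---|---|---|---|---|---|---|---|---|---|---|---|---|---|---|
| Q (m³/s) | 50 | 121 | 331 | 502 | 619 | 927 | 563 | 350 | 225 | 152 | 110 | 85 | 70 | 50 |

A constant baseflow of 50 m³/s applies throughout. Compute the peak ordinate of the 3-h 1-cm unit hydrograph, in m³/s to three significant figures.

Direct runoff: 0.0, 71.0, 281.0, 452.0, 569.0, 877.0, 513.0, 300.0, 175.0, 102.0, 60.0, 35.0, 20.0, 0.0 m³/s; ΣQ_DR = 3455 m³/s, peak = 877.0 m³/s.
Runoff depth d = ΣQ_DR·Δt / A = 3455 × 10800 / (4660 km²) = 8.007 mm.
The 1-cm UH is the DRH scaled by (10 mm)/d, so U_p = 877.0 × 10/8.007 = 1100 m³/s.

U_p ≈ 1100 m³/s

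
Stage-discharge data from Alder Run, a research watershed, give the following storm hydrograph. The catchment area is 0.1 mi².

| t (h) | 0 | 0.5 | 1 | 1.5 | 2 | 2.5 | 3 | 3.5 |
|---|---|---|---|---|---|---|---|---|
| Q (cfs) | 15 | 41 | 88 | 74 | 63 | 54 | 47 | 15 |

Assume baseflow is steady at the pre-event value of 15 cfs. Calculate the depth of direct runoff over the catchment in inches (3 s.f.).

Direct runoff: 0.0, 26.0, 73.0, 59.0, 48.0, 39.0, 32.0, 0.0 cfs; ΣQ_DR = 277.0 cfs.
V = ΣQ_DR · Δt = 277.0 × 1800 s = 4.986 × 10^5 ft³.
Over A = 0.1 mi², depth = V / A = 2.15 in.

d ≈ 2.15 in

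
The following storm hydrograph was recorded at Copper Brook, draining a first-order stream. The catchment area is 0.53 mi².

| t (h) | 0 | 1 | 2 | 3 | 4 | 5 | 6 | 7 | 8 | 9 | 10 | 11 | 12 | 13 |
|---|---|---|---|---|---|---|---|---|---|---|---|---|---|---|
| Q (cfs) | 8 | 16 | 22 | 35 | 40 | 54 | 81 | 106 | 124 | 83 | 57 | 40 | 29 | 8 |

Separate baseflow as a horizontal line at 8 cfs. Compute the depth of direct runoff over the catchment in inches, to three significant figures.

d ≈ 1.73 in

Direct runoff: 0.0, 8.0, 14.0, 27.0, 32.0, 46.0, 73.0, 98.0, 116.0, 75.0, 49.0, 32.0, 21.0, 0.0 cfs; ΣQ_DR = 591.0 cfs.
V = ΣQ_DR · Δt = 591.0 × 3600 s = 2.128 × 10^6 ft³.
Over A = 0.53 mi², depth = V / A = 1.73 in.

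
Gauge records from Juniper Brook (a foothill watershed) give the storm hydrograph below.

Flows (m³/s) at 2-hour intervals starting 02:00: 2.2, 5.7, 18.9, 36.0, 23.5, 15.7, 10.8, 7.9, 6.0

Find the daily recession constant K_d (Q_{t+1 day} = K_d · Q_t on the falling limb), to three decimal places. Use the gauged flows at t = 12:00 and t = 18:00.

K_d ≈ 0.021

Between t = 12:00 and t = 18:00 the flow falls from 15.7 to 6.0 m³/s over 3×2 h = 6 h.
Per-interval ratio K = (6.0/15.7)^(1/3) = 0.7257; K_d = K^(24/2) = 0.021.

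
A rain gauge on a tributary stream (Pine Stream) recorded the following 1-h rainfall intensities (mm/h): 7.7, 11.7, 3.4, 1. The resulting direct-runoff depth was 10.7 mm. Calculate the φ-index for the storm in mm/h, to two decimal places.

φ ≈ 4.35 mm/h

Only the 2 blocks with intensity above φ contribute runoff: 7.7, 11.7 mm/h.
Σ(I−φ)·Δt = d  ⇒  (7.7+11.7 − 2φ)·1 = 10.7
φ = (19.40 − 10.7/1) / 2 = 4.35 mm/h.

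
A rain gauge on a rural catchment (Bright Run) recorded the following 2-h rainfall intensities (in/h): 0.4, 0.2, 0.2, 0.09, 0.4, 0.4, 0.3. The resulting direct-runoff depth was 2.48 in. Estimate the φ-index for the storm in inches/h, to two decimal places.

Only the 6 blocks with intensity above φ contribute runoff: 0.4, 0.2, 0.2, 0.4, 0.4, 0.3 in/h.
Σ(I−φ)·Δt = d  ⇒  (0.4+0.2+0.2+0.4+0.4+0.3 − 6φ)·2 = 2.48
φ = (1.900 − 2.48/2) / 6 = 0.11 in/h.

φ ≈ 0.11 in/h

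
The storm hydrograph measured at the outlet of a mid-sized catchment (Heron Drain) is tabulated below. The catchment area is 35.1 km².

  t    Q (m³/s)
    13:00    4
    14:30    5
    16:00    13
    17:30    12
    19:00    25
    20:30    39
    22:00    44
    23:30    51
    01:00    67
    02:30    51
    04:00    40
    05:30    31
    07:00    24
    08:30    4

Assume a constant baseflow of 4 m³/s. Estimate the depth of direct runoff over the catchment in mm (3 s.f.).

d ≈ 54.5 mm

Direct runoff: 0.0, 1.0, 9.0, 8.0, 21.0, 35.0, 40.0, 47.0, 63.0, 47.0, 36.0, 27.0, 20.0, 0.0 m³/s; ΣQ_DR = 354.0 m³/s.
V = ΣQ_DR · Δt = 354.0 × 5400 s = 1.912 × 10^6 m³.
Over A = 35.1 km², depth = V / A = 54.5 mm.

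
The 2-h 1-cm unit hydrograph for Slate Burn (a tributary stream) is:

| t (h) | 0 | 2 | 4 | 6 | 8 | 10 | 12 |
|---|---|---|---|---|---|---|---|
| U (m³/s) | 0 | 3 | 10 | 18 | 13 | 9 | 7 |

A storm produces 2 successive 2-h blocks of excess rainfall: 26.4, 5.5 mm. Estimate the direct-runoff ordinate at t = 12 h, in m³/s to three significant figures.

By discrete convolution, Q_j = Σ (P_i / 10 mm) · U_{j−i}.
At t = 12 h (j=6): Q = (26.4/10)·7 + (5.5/10)·9 = 23.4 m³/s.

Q ≈ 23.4 m³/s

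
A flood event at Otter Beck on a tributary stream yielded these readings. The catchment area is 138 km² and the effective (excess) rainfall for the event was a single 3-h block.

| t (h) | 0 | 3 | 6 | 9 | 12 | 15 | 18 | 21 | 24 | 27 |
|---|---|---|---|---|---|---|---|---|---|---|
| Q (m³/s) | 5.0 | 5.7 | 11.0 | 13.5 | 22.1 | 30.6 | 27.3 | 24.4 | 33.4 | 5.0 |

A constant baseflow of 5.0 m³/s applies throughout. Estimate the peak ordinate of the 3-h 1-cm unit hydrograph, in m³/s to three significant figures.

U_p ≈ 28.4 m³/s

Direct runoff: 0.0, 0.7, 6.0, 8.5, 17.1, 25.6, 22.3, 19.4, 28.4, 0.0 m³/s; ΣQ_DR = 128.0 m³/s, peak = 28.4 m³/s.
Runoff depth d = ΣQ_DR·Δt / A = 128.0 × 10800 / (138 km²) = 10.02 mm.
The 1-cm UH is the DRH scaled by (10 mm)/d, so U_p = 28.4 × 10/10.02 = 28.4 m³/s.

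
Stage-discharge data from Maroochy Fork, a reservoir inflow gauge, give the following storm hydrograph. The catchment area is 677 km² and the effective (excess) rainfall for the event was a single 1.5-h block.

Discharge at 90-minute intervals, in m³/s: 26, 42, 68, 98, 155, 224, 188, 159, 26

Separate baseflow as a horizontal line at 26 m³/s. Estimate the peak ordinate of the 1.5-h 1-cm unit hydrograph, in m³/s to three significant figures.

Direct runoff: 0.0, 16.0, 42.0, 72.0, 129.0, 198.0, 162.0, 133.0, 0.0 m³/s; ΣQ_DR = 752.0 m³/s, peak = 198.0 m³/s.
Runoff depth d = ΣQ_DR·Δt / A = 752.0 × 5400 / (677 km²) = 5.998 mm.
The 1-cm UH is the DRH scaled by (10 mm)/d, so U_p = 198.0 × 10/5.998 = 330 m³/s.

U_p ≈ 330 m³/s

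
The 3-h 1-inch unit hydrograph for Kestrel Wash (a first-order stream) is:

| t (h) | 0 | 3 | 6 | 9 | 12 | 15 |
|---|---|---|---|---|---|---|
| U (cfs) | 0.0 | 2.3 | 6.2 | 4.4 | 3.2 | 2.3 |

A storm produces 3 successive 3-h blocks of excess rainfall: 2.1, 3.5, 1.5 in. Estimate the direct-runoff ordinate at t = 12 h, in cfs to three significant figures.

Q ≈ 31.4 cfs

By discrete convolution, Q_j = Σ (P_i / 1 in) · U_{j−i}.
At t = 12 h (j=4): Q = (2.1/1)·3.2 + (3.5/1)·4.4 + (1.5/1)·6.2 = 31.4 cfs.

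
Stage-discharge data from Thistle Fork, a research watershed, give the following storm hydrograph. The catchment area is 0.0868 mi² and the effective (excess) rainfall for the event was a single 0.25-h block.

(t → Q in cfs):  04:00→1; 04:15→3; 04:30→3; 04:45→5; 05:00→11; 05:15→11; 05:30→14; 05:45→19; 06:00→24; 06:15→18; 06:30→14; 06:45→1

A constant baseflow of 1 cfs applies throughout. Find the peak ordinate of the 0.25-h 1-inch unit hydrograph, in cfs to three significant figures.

U_p ≈ 46.0 cfs

Direct runoff: 0.0, 2.0, 2.0, 4.0, 10.0, 10.0, 13.0, 18.0, 23.0, 17.0, 13.0, 0.0 cfs; ΣQ_DR = 112.0 cfs, peak = 23.0 cfs.
Runoff depth d = ΣQ_DR·Δt / A = 112.0 × 900 / (0.0868 mi²) = 0.4999 in.
The 1-inch UH is the DRH scaled by (1 in)/d, so U_p = 23.0 × 1/0.4999 = 46.0 cfs.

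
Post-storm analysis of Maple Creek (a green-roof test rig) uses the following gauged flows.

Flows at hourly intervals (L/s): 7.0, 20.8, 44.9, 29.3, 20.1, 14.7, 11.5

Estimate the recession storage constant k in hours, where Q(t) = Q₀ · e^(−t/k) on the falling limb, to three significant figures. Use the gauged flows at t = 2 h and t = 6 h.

On the falling limb, Q drops from 44.9 to 11.5 L/s between t = 2 h and t = 6 h (Δt = 4 h).
k = −Δt / ln(Q₂/Q₁) = −4 / ln(11.5/44.9) = 2.94 h.

k ≈ 2.94 h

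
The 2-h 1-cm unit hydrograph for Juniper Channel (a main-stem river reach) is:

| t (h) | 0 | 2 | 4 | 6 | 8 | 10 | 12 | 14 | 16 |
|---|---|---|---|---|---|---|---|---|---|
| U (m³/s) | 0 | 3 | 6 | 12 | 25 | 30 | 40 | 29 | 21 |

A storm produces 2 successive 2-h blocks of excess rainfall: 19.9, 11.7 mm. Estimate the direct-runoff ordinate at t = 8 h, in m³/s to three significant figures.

By discrete convolution, Q_j = Σ (P_i / 10 mm) · U_{j−i}.
At t = 8 h (j=4): Q = (19.9/10)·25 + (11.7/10)·12 = 63.8 m³/s.

Q ≈ 63.8 m³/s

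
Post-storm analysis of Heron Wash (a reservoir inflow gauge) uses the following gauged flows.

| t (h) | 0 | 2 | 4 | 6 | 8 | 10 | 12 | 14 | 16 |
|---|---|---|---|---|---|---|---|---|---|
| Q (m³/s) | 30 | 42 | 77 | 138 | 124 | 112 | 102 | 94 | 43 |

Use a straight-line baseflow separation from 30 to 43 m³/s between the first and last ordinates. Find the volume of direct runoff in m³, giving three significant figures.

Direct-runoff ordinates (Q − Q_b): 0.00, 10.38, 43.75, 103.12, 87.50, 73.88, 62.25, 52.62, 0.00 m³/s.
ΣQ_DR = 433.5 m³/s.
With Δt = 2 h = 7200 s, V = ΣQ_DR · Δt = 433.5 × 7200 = 3.12 × 10^6 m³.

V ≈ 3.12 × 10^6 m³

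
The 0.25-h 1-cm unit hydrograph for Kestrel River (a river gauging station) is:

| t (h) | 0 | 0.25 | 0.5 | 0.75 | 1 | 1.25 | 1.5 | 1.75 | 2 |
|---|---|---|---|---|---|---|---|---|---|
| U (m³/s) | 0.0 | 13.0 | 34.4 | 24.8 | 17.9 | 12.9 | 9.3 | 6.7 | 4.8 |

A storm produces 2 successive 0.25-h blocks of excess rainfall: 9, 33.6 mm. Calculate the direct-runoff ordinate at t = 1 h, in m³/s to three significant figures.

Q ≈ 99.4 m³/s

By discrete convolution, Q_j = Σ (P_i / 10 mm) · U_{j−i}.
At t = 1 h (j=4): Q = (9/10)·17.9 + (33.6/10)·24.8 = 99.4 m³/s.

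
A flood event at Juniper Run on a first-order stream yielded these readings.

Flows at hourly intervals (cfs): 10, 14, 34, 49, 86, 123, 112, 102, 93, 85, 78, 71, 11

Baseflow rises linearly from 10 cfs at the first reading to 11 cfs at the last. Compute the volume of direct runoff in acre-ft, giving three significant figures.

Direct-runoff ordinates (Q − Q_b): 0.00, 3.92, 23.83, 38.75, 75.67, 112.58, 101.50, 91.42, 82.33, 74.25, 67.17, 60.08, 0.00 cfs.
ΣQ_DR = 731.5 cfs.
With Δt = 1 h = 3600 s, V = ΣQ_DR · Δt = 731.5 × 3600 = 2.63 × 10^6 ft³ = 60.5 acre-ft.

V ≈ 60.5 acre-ft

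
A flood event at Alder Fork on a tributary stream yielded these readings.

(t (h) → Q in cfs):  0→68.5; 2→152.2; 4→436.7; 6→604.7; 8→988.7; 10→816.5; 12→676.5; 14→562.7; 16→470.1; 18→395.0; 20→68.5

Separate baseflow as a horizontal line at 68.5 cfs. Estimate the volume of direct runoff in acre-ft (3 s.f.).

V ≈ 742 acre-ft

Direct-runoff ordinates (Q − Q_b): 0.0, 83.7, 368.2, 536.2, 920.2, 748.0, 608.0, 494.2, 401.6, 326.5, 0.0 cfs.
ΣQ_DR = 4487 cfs.
With Δt = 2 h = 7200 s, V = ΣQ_DR · Δt = 4487 × 7200 = 3.23 × 10^7 ft³ = 742 acre-ft.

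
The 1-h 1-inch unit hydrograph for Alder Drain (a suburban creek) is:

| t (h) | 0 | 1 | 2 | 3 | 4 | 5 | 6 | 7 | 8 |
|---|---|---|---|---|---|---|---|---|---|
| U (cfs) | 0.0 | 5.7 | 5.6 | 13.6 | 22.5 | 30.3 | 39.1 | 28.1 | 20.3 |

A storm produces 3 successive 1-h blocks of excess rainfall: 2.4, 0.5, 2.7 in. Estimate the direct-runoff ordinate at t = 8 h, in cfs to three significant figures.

By discrete convolution, Q_j = Σ (P_i / 1 in) · U_{j−i}.
At t = 8 h (j=8): Q = (2.4/1)·20.3 + (0.5/1)·28.1 + (2.7/1)·39.1 = 168 cfs.

Q ≈ 168 cfs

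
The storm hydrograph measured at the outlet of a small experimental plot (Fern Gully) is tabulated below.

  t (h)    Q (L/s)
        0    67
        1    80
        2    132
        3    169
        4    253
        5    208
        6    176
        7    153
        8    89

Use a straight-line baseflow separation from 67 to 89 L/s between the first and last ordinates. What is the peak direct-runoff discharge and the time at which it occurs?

Subtracting baseflow gives direct-runoff ordinates: 0.00, 10.25, 59.50, 93.75, 175.00, 127.25, 92.50, 66.75, 0.00 L/s.
The maximum is 175.00 L/s, occurring at the reading for t = 4 h.

Q_p = 175.00 L/s at t = 4 h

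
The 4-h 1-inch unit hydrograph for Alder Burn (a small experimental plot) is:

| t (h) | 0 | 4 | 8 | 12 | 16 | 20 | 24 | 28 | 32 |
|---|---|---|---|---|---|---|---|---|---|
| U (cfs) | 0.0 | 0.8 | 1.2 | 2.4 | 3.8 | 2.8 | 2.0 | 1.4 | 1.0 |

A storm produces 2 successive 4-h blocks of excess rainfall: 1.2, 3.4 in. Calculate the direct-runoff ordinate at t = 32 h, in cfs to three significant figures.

By discrete convolution, Q_j = Σ (P_i / 1 in) · U_{j−i}.
At t = 32 h (j=8): Q = (1.2/1)·1.0 + (3.4/1)·1.4 = 5.96 cfs.

Q ≈ 5.96 cfs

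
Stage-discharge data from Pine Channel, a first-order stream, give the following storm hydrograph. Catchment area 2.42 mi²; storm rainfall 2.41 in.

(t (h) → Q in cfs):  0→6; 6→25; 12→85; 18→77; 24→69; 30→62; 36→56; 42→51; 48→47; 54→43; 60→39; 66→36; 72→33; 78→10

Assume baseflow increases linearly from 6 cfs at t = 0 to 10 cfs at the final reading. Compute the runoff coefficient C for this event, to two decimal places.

ΣQ_DR = 527.0 cfs; V = ΣQ_DR·Δt = 1.138 × 10^7 ft³.
Runoff depth d = V / A = 2.025 in.
C = d / P = 2.025 / 2.41 = 0.84.

C ≈ 0.84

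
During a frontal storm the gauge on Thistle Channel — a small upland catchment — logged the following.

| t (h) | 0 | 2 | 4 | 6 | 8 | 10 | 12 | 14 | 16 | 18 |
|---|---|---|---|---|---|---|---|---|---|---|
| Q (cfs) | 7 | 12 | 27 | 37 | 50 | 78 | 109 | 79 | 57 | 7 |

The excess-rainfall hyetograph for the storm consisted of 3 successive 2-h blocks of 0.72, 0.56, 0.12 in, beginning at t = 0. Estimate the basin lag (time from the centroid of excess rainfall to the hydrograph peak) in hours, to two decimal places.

Centroid of excess rainfall: t_c = Σ P_i·t̄_i / ΣP_i = 2.1429 h (block centres at 1, 3, 5 h).
Hydrograph peak occurs at t = 12 h, so basin lag t_L = 12 − 2.1429 = 9.86 h.

t_L ≈ 9.86 h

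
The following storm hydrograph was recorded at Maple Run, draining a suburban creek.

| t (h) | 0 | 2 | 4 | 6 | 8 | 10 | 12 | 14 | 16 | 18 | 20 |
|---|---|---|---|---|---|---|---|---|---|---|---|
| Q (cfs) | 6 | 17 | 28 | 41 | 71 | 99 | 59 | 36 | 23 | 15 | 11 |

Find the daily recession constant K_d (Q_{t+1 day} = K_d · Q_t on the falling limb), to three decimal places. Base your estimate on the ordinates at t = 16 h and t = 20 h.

Between t = 16 h and t = 20 h the flow falls from 23 to 11 cfs over 2×2 h = 4 h.
Per-interval ratio K = (11/23)^(1/2) = 0.6916; K_d = K^(24/2) = 0.012.

K_d ≈ 0.012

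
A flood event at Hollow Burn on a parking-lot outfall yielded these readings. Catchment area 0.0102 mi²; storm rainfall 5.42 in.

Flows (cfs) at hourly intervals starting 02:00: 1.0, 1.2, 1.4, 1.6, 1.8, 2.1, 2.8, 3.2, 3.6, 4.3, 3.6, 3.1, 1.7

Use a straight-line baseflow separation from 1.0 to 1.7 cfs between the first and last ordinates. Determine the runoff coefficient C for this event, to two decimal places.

ΣQ_DR = 13.85 cfs; V = ΣQ_DR·Δt = 49860 ft³.
Runoff depth d = V / A = 2.104 in.
C = d / P = 2.104 / 5.42 = 0.39.

C ≈ 0.39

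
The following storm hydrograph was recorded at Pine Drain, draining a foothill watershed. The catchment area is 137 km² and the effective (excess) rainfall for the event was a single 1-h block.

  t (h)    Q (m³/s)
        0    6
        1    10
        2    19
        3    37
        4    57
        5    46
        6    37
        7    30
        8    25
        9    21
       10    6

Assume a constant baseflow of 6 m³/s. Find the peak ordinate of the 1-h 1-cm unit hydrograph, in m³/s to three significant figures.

Direct runoff: 0.0, 4.0, 13.0, 31.0, 51.0, 40.0, 31.0, 24.0, 19.0, 15.0, 0.0 m³/s; ΣQ_DR = 228.0 m³/s, peak = 51.0 m³/s.
Runoff depth d = ΣQ_DR·Δt / A = 228.0 × 3600 / (137 km²) = 5.991 mm.
The 1-cm UH is the DRH scaled by (10 mm)/d, so U_p = 51.0 × 10/5.991 = 85.1 m³/s.

U_p ≈ 85.1 m³/s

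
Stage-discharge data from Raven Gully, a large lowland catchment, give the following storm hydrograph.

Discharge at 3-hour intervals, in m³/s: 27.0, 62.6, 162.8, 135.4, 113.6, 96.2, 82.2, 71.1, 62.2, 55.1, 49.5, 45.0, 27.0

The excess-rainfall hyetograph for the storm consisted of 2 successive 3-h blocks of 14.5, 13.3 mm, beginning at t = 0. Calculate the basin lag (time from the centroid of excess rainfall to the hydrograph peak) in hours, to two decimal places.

Centroid of excess rainfall: t_c = Σ P_i·t̄_i / ΣP_i = 2.9353 h (block centres at 1.5, 4.5 h).
Hydrograph peak occurs at t = 6 h, so basin lag t_L = 6 − 2.9353 = 3.06 h.

t_L ≈ 3.06 h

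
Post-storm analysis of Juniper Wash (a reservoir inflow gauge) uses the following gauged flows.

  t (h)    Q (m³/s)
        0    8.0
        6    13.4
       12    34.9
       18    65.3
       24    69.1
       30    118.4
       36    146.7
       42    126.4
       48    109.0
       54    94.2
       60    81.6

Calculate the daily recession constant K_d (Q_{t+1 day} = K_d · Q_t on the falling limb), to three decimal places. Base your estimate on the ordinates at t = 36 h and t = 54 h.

Between t = 36 h and t = 54 h the flow falls from 146.7 to 94.2 m³/s over 3×6 h = 18 h.
Per-interval ratio K = (94.2/146.7)^(1/3) = 0.8627; K_d = K^(24/6) = 0.554.

K_d ≈ 0.554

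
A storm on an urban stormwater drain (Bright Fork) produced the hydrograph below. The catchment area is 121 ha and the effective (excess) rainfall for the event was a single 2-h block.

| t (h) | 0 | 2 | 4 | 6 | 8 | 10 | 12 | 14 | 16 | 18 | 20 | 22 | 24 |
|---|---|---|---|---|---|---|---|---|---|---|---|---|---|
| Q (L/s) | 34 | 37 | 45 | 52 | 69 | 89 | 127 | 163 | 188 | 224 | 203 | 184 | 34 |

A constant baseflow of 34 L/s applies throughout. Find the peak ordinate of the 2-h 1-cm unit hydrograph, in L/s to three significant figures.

U_p ≈ 317 L/s

Direct runoff: 0.0, 3.0, 11.0, 18.0, 35.0, 55.0, 93.0, 129.0, 154.0, 190.0, 169.0, 150.0, 0.0 L/s; ΣQ_DR = 1007 L/s, peak = 190.0 L/s.
Runoff depth d = ΣQ_DR·Δt / A = 1007 × 7200 / (121 ha) = 5.992 mm.
The 1-cm UH is the DRH scaled by (10 mm)/d, so U_p = 190.0 × 10/5.992 = 317 L/s.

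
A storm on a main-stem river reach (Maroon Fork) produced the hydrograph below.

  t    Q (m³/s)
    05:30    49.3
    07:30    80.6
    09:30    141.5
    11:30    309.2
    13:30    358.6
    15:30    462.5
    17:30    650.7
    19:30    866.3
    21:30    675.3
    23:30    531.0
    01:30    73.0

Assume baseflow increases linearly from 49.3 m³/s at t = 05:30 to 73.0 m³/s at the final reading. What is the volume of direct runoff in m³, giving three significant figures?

V ≈ 2.54 × 10^7 m³

Direct-runoff ordinates (Q − Q_b): 0.00, 28.93, 87.46, 252.79, 299.82, 401.35, 587.18, 800.41, 607.04, 460.37, 0.00 m³/s.
ΣQ_DR = 3525 m³/s.
With Δt = 2 h = 7200 s, V = ΣQ_DR · Δt = 3525 × 7200 = 2.54 × 10^7 m³.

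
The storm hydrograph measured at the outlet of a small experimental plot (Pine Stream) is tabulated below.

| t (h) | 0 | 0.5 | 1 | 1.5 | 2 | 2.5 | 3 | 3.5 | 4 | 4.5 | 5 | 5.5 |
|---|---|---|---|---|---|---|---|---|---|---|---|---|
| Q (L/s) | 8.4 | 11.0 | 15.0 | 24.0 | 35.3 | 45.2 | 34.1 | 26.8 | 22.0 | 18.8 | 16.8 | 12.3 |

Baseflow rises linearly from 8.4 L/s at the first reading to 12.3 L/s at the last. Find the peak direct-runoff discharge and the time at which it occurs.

Subtracting baseflow gives direct-runoff ordinates: 0.00, 2.25, 5.89, 14.54, 25.48, 35.03, 23.57, 15.92, 10.76, 7.21, 4.85, 0.00 L/s.
The maximum is 35.03 L/s, occurring at the reading for t = 2.5 h.

Q_p = 35.03 L/s at t = 2.5 h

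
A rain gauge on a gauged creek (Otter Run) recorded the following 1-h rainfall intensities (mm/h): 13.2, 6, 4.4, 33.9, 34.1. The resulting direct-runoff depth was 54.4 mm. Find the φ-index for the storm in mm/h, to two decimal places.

Only the 3 blocks with intensity above φ contribute runoff: 13.2, 33.9, 34.1 mm/h.
Σ(I−φ)·Δt = d  ⇒  (13.2+33.9+34.1 − 3φ)·1 = 54.4
φ = (81.20 − 54.4/1) / 3 = 8.93 mm/h.

φ ≈ 8.93 mm/h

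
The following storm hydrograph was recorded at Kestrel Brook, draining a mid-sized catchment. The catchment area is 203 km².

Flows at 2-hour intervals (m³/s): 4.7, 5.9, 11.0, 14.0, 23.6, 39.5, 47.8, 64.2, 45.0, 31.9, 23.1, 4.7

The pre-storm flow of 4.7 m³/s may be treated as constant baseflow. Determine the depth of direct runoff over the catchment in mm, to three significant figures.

Direct runoff: 0.0, 1.2, 6.3, 9.3, 18.9, 34.8, 43.1, 59.5, 40.3, 27.2, 18.4, 0.0 m³/s; ΣQ_DR = 259.0 m³/s.
V = ΣQ_DR · Δt = 259.0 × 7200 s = 1.865 × 10^6 m³.
Over A = 203 km², depth = V / A = 9.19 mm.

d ≈ 9.19 mm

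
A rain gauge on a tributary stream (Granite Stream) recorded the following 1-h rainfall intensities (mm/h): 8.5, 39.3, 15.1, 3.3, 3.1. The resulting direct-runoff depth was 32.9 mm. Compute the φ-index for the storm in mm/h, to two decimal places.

φ ≈ 10.75 mm/h

Only the 2 blocks with intensity above φ contribute runoff: 39.3, 15.1 mm/h.
Σ(I−φ)·Δt = d  ⇒  (39.3+15.1 − 2φ)·1 = 32.9
φ = (54.40 − 32.9/1) / 2 = 10.75 mm/h.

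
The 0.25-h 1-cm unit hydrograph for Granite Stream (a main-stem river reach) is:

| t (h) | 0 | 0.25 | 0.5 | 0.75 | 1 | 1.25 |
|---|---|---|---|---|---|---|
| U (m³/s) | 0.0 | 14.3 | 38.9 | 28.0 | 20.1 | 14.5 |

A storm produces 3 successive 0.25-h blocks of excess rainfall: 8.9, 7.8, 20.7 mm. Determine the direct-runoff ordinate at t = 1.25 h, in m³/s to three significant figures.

By discrete convolution, Q_j = Σ (P_i / 10 mm) · U_{j−i}.
At t = 1.25 h (j=5): Q = (8.9/10)·14.5 + (7.8/10)·20.1 + (20.7/10)·28.0 = 86.5 m³/s.

Q ≈ 86.5 m³/s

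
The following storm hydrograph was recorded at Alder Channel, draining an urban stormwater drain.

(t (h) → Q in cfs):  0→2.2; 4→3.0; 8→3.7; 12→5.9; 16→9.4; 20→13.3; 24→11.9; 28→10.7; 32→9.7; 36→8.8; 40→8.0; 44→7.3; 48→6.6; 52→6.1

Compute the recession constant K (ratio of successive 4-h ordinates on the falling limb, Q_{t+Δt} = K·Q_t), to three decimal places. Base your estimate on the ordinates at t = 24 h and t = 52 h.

Using the recession-limb readings at t = 24 h and t = 52 h: Q falls from 11.9 to 6.1 cfs over 7 intervals.
K = (Q₂/Q₁)^(1/7) = (6.1/11.9)^(1/7) = 0.909.

K ≈ 0.909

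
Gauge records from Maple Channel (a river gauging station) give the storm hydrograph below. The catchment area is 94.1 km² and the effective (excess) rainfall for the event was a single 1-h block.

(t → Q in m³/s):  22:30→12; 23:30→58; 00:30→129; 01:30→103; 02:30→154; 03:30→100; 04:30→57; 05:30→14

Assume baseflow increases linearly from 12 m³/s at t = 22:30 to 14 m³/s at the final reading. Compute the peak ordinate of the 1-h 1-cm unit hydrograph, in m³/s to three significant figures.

Direct runoff: 0.00, 45.71, 116.43, 90.14, 140.86, 86.57, 43.29, 0.00 m³/s; ΣQ_DR = 523.0 m³/s, peak = 140.86 m³/s.
Runoff depth d = ΣQ_DR·Δt / A = 523.0 × 3600 / (94.1 km²) = 20.01 mm.
The 1-cm UH is the DRH scaled by (10 mm)/d, so U_p = 140.86 × 10/20.01 = 70.4 m³/s.

U_p ≈ 70.4 m³/s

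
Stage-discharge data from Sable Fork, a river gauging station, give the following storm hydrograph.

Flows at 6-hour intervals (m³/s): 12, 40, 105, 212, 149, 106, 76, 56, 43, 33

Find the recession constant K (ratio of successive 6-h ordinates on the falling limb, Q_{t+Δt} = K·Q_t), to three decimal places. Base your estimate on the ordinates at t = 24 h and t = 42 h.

K ≈ 0.722

Using the recession-limb readings at t = 24 h and t = 42 h: Q falls from 149 to 56 m³/s over 3 intervals.
K = (Q₂/Q₁)^(1/3) = (56/149)^(1/3) = 0.722.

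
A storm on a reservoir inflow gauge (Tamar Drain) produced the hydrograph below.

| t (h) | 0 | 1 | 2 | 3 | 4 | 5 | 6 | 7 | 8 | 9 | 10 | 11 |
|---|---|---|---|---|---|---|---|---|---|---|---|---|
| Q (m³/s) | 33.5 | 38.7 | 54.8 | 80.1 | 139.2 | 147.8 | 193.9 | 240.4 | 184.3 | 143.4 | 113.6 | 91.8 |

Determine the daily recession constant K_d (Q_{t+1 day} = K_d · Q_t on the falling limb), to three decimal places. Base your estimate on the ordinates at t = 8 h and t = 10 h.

K_d ≈ 0.003

Between t = 8 h and t = 10 h the flow falls from 184.3 to 113.6 m³/s over 2×1 h = 2 h.
Per-interval ratio K = (113.6/184.3)^(1/2) = 0.7851; K_d = K^(24/1) = 0.003.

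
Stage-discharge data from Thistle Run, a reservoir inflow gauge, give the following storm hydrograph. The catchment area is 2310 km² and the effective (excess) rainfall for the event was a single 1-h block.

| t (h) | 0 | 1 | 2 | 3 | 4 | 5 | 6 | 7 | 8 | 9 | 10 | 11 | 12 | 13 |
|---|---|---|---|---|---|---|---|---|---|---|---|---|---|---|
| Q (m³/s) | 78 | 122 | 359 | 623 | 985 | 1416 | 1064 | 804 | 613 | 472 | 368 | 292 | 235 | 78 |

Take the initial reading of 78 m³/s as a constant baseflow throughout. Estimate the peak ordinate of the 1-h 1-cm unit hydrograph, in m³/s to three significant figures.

U_p ≈ 1340 m³/s

Direct runoff: 0.0, 44.0, 281.0, 545.0, 907.0, 1338.0, 986.0, 726.0, 535.0, 394.0, 290.0, 214.0, 157.0, 0.0 m³/s; ΣQ_DR = 6417 m³/s, peak = 1338.0 m³/s.
Runoff depth d = ΣQ_DR·Δt / A = 6417 × 3600 / (2310 km²) = 10.00 mm.
The 1-cm UH is the DRH scaled by (10 mm)/d, so U_p = 1338.0 × 10/10.00 = 1340 m³/s.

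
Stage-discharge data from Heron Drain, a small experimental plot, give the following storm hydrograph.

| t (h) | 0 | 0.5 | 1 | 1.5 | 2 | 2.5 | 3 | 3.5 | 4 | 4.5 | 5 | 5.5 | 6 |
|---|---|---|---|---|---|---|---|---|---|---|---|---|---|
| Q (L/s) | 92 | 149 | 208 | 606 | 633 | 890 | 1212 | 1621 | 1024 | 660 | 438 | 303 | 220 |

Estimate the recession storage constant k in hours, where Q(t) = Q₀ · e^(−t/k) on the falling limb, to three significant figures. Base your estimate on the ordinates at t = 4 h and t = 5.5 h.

On the falling limb, Q drops from 1024 to 303 L/s between t = 4 h and t = 5.5 h (Δt = 1.5 h).
k = −Δt / ln(Q₂/Q₁) = −1.5 / ln(303/1024) = 1.23 h.

k ≈ 1.23 h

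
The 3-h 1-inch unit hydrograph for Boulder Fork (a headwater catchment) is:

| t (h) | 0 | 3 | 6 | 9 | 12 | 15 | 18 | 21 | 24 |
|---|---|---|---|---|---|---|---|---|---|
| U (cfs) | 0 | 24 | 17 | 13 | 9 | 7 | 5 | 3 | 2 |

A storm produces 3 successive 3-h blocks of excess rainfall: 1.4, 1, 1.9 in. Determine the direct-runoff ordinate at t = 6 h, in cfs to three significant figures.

By discrete convolution, Q_j = Σ (P_i / 1 in) · U_{j−i}.
At t = 6 h (j=2): Q = (1.4/1)·17 + (1/1)·24 + (1.9/1)·0 = 47.8 cfs.

Q ≈ 47.8 cfs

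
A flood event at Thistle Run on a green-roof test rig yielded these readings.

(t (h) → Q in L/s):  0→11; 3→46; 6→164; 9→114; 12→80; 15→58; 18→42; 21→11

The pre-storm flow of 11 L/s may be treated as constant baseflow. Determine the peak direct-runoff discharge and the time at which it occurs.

Q_p = 153.0 L/s at t = 6 h

Subtracting baseflow gives direct-runoff ordinates: 0.0, 35.0, 153.0, 103.0, 69.0, 47.0, 31.0, 0.0 L/s.
The maximum is 153.0 L/s, occurring at the reading for t = 6 h.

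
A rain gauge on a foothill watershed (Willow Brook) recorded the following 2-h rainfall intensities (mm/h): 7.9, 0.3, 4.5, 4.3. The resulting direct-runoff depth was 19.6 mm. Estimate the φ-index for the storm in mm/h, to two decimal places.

Only the 3 blocks with intensity above φ contribute runoff: 7.9, 4.5, 4.3 mm/h.
Σ(I−φ)·Δt = d  ⇒  (7.9+4.5+4.3 − 3φ)·2 = 19.6
φ = (16.70 − 19.6/2) / 3 = 2.30 mm/h.

φ ≈ 2.30 mm/h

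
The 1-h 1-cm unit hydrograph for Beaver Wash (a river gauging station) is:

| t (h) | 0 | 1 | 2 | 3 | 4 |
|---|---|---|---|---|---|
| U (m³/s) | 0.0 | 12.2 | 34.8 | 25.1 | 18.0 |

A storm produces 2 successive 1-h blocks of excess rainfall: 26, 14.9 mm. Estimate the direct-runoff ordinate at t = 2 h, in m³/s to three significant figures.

Q ≈ 109 m³/s

By discrete convolution, Q_j = Σ (P_i / 10 mm) · U_{j−i}.
At t = 2 h (j=2): Q = (26/10)·34.8 + (14.9/10)·12.2 = 109 m³/s.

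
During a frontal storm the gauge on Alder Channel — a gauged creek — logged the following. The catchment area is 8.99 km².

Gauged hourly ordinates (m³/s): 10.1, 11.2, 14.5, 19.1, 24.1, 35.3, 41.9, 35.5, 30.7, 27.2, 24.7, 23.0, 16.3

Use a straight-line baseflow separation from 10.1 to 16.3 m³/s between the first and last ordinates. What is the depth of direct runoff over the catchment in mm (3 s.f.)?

Direct runoff: 0.00, 0.58, 3.37, 7.45, 11.93, 22.62, 28.70, 21.78, 16.47, 12.45, 9.43, 7.22, 0.00 m³/s; ΣQ_DR = 142.0 m³/s.
V = ΣQ_DR · Δt = 142.0 × 3600 s = 5.112 × 10^5 m³.
Over A = 8.99 km², depth = V / A = 56.9 mm.

d ≈ 56.9 mm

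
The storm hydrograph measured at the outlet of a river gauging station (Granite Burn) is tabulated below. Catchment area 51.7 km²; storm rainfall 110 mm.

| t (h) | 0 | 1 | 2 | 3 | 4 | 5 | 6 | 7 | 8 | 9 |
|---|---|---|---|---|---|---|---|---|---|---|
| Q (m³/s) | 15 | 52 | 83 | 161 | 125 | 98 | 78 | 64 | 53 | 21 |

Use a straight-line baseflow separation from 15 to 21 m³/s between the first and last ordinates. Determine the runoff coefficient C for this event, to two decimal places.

ΣQ_DR = 570.0 m³/s; V = ΣQ_DR·Δt = 2.052 × 10^6 m³.
Runoff depth d = V / A = 39.69 mm.
C = d / P = 39.69 / 110 = 0.36.

C ≈ 0.36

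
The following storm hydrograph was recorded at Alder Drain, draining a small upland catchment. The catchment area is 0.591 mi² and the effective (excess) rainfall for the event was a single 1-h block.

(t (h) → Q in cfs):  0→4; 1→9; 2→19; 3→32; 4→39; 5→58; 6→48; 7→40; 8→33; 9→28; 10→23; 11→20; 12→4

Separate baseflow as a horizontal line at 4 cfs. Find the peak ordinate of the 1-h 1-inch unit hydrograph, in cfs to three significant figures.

Direct runoff: 0.0, 5.0, 15.0, 28.0, 35.0, 54.0, 44.0, 36.0, 29.0, 24.0, 19.0, 16.0, 0.0 cfs; ΣQ_DR = 305.0 cfs, peak = 54.0 cfs.
Runoff depth d = ΣQ_DR·Δt / A = 305.0 × 3600 / (0.591 mi²) = 0.7997 in.
The 1-inch UH is the DRH scaled by (1 in)/d, so U_p = 54.0 × 1/0.7997 = 67.5 cfs.

U_p ≈ 67.5 cfs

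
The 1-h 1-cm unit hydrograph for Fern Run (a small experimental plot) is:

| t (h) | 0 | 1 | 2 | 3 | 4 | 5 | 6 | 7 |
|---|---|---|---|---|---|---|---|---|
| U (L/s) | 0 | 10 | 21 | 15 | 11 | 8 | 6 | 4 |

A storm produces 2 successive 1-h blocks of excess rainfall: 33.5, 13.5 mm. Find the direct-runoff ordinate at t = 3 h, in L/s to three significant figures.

By discrete convolution, Q_j = Σ (P_i / 10 mm) · U_{j−i}.
At t = 3 h (j=3): Q = (33.5/10)·15 + (13.5/10)·21 = 78.6 L/s.

Q ≈ 78.6 L/s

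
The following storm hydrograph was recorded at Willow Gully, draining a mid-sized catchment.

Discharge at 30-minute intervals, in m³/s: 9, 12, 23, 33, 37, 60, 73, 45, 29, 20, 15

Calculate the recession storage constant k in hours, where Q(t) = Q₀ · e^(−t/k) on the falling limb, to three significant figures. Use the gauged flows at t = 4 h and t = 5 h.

k ≈ 1.52 h

On the falling limb, Q drops from 29 to 15 m³/s between t = 4 h and t = 5 h (Δt = 1 h).
k = −Δt / ln(Q₂/Q₁) = −1 / ln(15/29) = 1.52 h.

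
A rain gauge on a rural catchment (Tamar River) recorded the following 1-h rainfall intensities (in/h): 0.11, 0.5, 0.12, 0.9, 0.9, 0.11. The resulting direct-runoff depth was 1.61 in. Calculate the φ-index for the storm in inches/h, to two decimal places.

φ ≈ 0.23 in/h

Only the 3 blocks with intensity above φ contribute runoff: 0.5, 0.9, 0.9 in/h.
Σ(I−φ)·Δt = d  ⇒  (0.5+0.9+0.9 − 3φ)·1 = 1.61
φ = (2.300 − 1.61/1) / 3 = 0.23 in/h.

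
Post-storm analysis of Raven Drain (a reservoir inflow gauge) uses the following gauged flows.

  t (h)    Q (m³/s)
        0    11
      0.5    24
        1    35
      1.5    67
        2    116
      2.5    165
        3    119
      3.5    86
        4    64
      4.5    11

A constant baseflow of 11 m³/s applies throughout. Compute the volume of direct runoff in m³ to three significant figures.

V ≈ 1.06 × 10^6 m³

Direct-runoff ordinates (Q − Q_b): 0.0, 13.0, 24.0, 56.0, 105.0, 154.0, 108.0, 75.0, 53.0, 0.0 m³/s.
ΣQ_DR = 588.0 m³/s.
With Δt = 0.5 h = 1800 s, V = ΣQ_DR · Δt = 588.0 × 1800 = 1.06 × 10^6 m³.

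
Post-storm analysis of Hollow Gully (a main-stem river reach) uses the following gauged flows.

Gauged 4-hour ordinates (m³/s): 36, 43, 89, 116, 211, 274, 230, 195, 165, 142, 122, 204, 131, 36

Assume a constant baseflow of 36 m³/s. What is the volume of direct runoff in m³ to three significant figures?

V ≈ 2.15 × 10^7 m³

Direct-runoff ordinates (Q − Q_b): 0.0, 7.0, 53.0, 80.0, 175.0, 238.0, 194.0, 159.0, 129.0, 106.0, 86.0, 168.0, 95.0, 0.0 m³/s.
ΣQ_DR = 1490 m³/s.
With Δt = 4 h = 14400 s, V = ΣQ_DR · Δt = 1490 × 14400 = 2.15 × 10^7 m³.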